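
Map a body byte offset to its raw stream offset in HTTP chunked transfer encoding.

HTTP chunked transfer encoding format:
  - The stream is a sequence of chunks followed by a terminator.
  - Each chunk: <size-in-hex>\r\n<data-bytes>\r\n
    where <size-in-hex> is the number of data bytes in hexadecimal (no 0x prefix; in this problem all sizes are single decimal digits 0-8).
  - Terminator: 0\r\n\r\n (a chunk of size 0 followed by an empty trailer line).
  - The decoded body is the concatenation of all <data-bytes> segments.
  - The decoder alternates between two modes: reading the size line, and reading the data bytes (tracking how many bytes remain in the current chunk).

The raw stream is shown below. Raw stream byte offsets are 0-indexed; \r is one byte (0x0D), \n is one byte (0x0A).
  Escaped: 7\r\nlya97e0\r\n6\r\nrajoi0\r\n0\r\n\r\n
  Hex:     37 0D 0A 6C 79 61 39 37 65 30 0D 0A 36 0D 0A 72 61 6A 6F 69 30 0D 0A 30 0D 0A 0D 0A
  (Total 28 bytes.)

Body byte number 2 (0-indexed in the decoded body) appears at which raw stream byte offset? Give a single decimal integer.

Answer: 5

Derivation:
Chunk 1: stream[0..1]='7' size=0x7=7, data at stream[3..10]='lya97e0' -> body[0..7], body so far='lya97e0'
Chunk 2: stream[12..13]='6' size=0x6=6, data at stream[15..21]='rajoi0' -> body[7..13], body so far='lya97e0rajoi0'
Chunk 3: stream[23..24]='0' size=0 (terminator). Final body='lya97e0rajoi0' (13 bytes)
Body byte 2 at stream offset 5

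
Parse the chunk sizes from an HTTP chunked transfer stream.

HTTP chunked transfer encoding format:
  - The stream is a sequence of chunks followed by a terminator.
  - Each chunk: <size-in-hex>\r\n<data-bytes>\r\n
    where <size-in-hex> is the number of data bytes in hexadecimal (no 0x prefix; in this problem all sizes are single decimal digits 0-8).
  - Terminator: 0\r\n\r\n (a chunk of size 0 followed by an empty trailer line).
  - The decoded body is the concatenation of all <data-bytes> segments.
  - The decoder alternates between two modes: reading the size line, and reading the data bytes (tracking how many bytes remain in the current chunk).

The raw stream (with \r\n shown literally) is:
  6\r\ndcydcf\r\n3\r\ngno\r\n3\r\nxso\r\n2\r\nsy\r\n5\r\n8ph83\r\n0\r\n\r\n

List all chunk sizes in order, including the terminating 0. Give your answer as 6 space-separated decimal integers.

Answer: 6 3 3 2 5 0

Derivation:
Chunk 1: stream[0..1]='6' size=0x6=6, data at stream[3..9]='dcydcf' -> body[0..6], body so far='dcydcf'
Chunk 2: stream[11..12]='3' size=0x3=3, data at stream[14..17]='gno' -> body[6..9], body so far='dcydcfgno'
Chunk 3: stream[19..20]='3' size=0x3=3, data at stream[22..25]='xso' -> body[9..12], body so far='dcydcfgnoxso'
Chunk 4: stream[27..28]='2' size=0x2=2, data at stream[30..32]='sy' -> body[12..14], body so far='dcydcfgnoxsosy'
Chunk 5: stream[34..35]='5' size=0x5=5, data at stream[37..42]='8ph83' -> body[14..19], body so far='dcydcfgnoxsosy8ph83'
Chunk 6: stream[44..45]='0' size=0 (terminator). Final body='dcydcfgnoxsosy8ph83' (19 bytes)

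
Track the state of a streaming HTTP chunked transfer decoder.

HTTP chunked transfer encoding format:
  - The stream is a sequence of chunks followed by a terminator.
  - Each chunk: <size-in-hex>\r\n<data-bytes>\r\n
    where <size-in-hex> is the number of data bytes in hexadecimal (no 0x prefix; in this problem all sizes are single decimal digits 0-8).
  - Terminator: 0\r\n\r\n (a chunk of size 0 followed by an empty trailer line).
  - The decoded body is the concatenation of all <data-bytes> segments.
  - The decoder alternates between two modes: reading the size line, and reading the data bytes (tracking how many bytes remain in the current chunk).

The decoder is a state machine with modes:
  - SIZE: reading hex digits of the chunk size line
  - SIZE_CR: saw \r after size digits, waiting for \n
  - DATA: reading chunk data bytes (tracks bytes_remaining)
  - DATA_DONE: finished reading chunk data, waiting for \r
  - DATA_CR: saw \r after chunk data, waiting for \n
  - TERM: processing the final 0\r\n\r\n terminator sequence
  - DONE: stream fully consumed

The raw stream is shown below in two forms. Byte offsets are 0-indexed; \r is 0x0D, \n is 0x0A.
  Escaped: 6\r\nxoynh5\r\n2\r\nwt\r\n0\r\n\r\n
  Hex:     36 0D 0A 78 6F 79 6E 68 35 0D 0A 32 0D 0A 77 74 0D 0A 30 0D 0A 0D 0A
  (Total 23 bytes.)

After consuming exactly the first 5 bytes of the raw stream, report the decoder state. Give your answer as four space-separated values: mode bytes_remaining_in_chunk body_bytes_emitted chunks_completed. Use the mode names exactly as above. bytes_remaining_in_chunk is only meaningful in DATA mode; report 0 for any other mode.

Byte 0 = '6': mode=SIZE remaining=0 emitted=0 chunks_done=0
Byte 1 = 0x0D: mode=SIZE_CR remaining=0 emitted=0 chunks_done=0
Byte 2 = 0x0A: mode=DATA remaining=6 emitted=0 chunks_done=0
Byte 3 = 'x': mode=DATA remaining=5 emitted=1 chunks_done=0
Byte 4 = 'o': mode=DATA remaining=4 emitted=2 chunks_done=0

Answer: DATA 4 2 0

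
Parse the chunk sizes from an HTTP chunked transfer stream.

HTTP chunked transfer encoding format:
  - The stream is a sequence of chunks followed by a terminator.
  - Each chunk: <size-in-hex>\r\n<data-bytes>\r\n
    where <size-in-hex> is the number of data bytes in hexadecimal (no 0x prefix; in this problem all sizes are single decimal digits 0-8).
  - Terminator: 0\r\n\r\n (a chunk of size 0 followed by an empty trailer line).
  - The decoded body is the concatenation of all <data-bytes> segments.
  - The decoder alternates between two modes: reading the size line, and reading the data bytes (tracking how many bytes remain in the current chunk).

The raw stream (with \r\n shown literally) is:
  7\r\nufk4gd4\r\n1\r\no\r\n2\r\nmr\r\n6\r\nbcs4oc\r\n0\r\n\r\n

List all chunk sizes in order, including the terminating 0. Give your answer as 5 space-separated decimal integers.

Chunk 1: stream[0..1]='7' size=0x7=7, data at stream[3..10]='ufk4gd4' -> body[0..7], body so far='ufk4gd4'
Chunk 2: stream[12..13]='1' size=0x1=1, data at stream[15..16]='o' -> body[7..8], body so far='ufk4gd4o'
Chunk 3: stream[18..19]='2' size=0x2=2, data at stream[21..23]='mr' -> body[8..10], body so far='ufk4gd4omr'
Chunk 4: stream[25..26]='6' size=0x6=6, data at stream[28..34]='bcs4oc' -> body[10..16], body so far='ufk4gd4omrbcs4oc'
Chunk 5: stream[36..37]='0' size=0 (terminator). Final body='ufk4gd4omrbcs4oc' (16 bytes)

Answer: 7 1 2 6 0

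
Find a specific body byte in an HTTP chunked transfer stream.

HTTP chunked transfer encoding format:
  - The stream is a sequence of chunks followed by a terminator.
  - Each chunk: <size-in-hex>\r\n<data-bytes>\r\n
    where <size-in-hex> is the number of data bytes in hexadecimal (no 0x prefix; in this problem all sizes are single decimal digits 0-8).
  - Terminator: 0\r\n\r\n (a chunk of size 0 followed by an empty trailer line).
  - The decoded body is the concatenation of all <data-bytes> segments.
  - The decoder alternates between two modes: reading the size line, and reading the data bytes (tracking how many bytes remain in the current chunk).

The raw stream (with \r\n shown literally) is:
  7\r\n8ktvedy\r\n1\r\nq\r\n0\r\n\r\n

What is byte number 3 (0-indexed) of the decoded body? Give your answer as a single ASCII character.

Chunk 1: stream[0..1]='7' size=0x7=7, data at stream[3..10]='8ktvedy' -> body[0..7], body so far='8ktvedy'
Chunk 2: stream[12..13]='1' size=0x1=1, data at stream[15..16]='q' -> body[7..8], body so far='8ktvedyq'
Chunk 3: stream[18..19]='0' size=0 (terminator). Final body='8ktvedyq' (8 bytes)
Body byte 3 = 'v'

Answer: v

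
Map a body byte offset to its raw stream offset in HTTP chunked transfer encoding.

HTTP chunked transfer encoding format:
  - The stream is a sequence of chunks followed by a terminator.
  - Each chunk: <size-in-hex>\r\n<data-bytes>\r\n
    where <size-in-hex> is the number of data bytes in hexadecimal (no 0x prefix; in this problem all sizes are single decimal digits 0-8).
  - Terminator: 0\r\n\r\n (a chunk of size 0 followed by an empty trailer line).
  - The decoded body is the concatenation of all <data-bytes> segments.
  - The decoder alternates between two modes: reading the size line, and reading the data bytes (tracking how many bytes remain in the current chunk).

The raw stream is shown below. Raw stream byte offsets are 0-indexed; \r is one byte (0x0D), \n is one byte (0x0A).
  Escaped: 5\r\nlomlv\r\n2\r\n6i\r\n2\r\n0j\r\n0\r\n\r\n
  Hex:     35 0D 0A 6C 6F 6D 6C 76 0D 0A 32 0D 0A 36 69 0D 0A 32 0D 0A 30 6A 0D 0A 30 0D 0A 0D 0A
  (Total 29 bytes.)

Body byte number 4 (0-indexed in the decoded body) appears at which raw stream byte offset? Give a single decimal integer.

Answer: 7

Derivation:
Chunk 1: stream[0..1]='5' size=0x5=5, data at stream[3..8]='lomlv' -> body[0..5], body so far='lomlv'
Chunk 2: stream[10..11]='2' size=0x2=2, data at stream[13..15]='6i' -> body[5..7], body so far='lomlv6i'
Chunk 3: stream[17..18]='2' size=0x2=2, data at stream[20..22]='0j' -> body[7..9], body so far='lomlv6i0j'
Chunk 4: stream[24..25]='0' size=0 (terminator). Final body='lomlv6i0j' (9 bytes)
Body byte 4 at stream offset 7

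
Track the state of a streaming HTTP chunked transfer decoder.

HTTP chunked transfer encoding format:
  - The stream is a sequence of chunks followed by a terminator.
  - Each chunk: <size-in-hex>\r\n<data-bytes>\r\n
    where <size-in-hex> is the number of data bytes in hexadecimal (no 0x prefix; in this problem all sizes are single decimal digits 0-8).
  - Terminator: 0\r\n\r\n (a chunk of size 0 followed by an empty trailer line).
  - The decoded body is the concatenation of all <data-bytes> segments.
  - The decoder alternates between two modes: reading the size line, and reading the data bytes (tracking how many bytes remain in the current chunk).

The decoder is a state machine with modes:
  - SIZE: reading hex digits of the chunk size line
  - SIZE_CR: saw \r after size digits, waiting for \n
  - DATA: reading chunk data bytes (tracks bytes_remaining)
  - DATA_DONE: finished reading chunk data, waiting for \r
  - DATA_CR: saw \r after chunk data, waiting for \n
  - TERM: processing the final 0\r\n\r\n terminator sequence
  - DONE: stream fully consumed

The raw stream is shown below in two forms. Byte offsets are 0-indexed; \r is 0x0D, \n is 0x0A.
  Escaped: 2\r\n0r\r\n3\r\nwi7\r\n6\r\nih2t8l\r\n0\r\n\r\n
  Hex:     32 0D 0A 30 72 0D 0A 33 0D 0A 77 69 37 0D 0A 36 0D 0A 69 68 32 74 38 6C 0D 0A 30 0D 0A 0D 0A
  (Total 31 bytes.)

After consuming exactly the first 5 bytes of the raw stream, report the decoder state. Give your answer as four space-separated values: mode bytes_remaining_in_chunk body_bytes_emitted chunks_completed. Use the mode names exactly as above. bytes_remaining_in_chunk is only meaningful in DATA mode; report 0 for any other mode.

Byte 0 = '2': mode=SIZE remaining=0 emitted=0 chunks_done=0
Byte 1 = 0x0D: mode=SIZE_CR remaining=0 emitted=0 chunks_done=0
Byte 2 = 0x0A: mode=DATA remaining=2 emitted=0 chunks_done=0
Byte 3 = '0': mode=DATA remaining=1 emitted=1 chunks_done=0
Byte 4 = 'r': mode=DATA_DONE remaining=0 emitted=2 chunks_done=0

Answer: DATA_DONE 0 2 0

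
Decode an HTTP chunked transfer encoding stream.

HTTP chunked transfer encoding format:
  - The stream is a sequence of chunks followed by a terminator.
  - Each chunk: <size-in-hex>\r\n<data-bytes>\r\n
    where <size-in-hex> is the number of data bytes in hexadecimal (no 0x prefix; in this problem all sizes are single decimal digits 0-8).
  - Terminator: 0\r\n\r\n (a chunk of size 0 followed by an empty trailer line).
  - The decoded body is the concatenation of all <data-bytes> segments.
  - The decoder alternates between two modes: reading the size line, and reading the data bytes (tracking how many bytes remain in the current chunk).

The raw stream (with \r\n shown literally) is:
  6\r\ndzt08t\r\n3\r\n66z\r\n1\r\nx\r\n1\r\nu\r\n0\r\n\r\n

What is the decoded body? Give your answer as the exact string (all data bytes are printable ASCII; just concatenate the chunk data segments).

Chunk 1: stream[0..1]='6' size=0x6=6, data at stream[3..9]='dzt08t' -> body[0..6], body so far='dzt08t'
Chunk 2: stream[11..12]='3' size=0x3=3, data at stream[14..17]='66z' -> body[6..9], body so far='dzt08t66z'
Chunk 3: stream[19..20]='1' size=0x1=1, data at stream[22..23]='x' -> body[9..10], body so far='dzt08t66zx'
Chunk 4: stream[25..26]='1' size=0x1=1, data at stream[28..29]='u' -> body[10..11], body so far='dzt08t66zxu'
Chunk 5: stream[31..32]='0' size=0 (terminator). Final body='dzt08t66zxu' (11 bytes)

Answer: dzt08t66zxu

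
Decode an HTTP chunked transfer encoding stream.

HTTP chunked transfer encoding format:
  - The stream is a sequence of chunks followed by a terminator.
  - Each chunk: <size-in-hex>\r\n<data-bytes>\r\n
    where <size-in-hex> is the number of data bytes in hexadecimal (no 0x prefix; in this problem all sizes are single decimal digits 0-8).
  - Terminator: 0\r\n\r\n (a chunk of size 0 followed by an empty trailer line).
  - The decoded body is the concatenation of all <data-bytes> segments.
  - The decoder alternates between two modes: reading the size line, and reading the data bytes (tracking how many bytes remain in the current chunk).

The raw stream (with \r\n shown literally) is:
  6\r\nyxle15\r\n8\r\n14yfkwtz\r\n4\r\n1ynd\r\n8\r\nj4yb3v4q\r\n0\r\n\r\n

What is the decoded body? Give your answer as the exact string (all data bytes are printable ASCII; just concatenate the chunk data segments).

Chunk 1: stream[0..1]='6' size=0x6=6, data at stream[3..9]='yxle15' -> body[0..6], body so far='yxle15'
Chunk 2: stream[11..12]='8' size=0x8=8, data at stream[14..22]='14yfkwtz' -> body[6..14], body so far='yxle1514yfkwtz'
Chunk 3: stream[24..25]='4' size=0x4=4, data at stream[27..31]='1ynd' -> body[14..18], body so far='yxle1514yfkwtz1ynd'
Chunk 4: stream[33..34]='8' size=0x8=8, data at stream[36..44]='j4yb3v4q' -> body[18..26], body so far='yxle1514yfkwtz1yndj4yb3v4q'
Chunk 5: stream[46..47]='0' size=0 (terminator). Final body='yxle1514yfkwtz1yndj4yb3v4q' (26 bytes)

Answer: yxle1514yfkwtz1yndj4yb3v4q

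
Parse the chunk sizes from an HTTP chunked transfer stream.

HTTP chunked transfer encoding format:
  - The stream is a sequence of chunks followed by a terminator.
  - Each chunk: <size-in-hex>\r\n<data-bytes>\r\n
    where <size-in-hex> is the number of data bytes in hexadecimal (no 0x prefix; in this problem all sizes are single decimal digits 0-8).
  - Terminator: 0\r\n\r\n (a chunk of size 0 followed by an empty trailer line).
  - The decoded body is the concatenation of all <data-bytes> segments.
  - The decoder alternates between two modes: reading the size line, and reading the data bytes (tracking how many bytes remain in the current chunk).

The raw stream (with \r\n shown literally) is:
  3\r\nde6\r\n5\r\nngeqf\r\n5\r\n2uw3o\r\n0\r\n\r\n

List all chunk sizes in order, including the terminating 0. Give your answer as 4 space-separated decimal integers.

Answer: 3 5 5 0

Derivation:
Chunk 1: stream[0..1]='3' size=0x3=3, data at stream[3..6]='de6' -> body[0..3], body so far='de6'
Chunk 2: stream[8..9]='5' size=0x5=5, data at stream[11..16]='ngeqf' -> body[3..8], body so far='de6ngeqf'
Chunk 3: stream[18..19]='5' size=0x5=5, data at stream[21..26]='2uw3o' -> body[8..13], body so far='de6ngeqf2uw3o'
Chunk 4: stream[28..29]='0' size=0 (terminator). Final body='de6ngeqf2uw3o' (13 bytes)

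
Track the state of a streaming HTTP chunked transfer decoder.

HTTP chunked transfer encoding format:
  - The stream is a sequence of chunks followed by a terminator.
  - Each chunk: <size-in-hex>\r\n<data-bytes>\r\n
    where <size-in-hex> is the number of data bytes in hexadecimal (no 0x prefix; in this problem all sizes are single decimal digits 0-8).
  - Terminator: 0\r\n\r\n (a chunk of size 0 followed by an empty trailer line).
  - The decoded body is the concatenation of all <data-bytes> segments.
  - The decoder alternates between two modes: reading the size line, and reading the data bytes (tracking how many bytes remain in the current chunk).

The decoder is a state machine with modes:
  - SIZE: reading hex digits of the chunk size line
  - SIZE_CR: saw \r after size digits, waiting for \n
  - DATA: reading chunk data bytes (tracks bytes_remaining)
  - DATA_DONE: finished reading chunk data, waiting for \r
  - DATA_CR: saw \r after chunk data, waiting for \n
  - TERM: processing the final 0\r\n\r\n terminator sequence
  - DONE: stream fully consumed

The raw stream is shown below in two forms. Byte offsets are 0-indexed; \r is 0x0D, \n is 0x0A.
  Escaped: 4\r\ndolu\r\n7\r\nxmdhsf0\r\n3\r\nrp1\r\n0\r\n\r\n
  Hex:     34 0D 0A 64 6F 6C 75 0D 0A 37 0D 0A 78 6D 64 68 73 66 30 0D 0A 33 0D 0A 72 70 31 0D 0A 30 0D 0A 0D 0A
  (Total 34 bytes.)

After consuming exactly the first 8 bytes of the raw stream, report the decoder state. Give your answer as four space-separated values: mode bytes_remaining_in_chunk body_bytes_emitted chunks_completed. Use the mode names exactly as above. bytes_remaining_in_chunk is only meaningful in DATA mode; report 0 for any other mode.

Answer: DATA_CR 0 4 0

Derivation:
Byte 0 = '4': mode=SIZE remaining=0 emitted=0 chunks_done=0
Byte 1 = 0x0D: mode=SIZE_CR remaining=0 emitted=0 chunks_done=0
Byte 2 = 0x0A: mode=DATA remaining=4 emitted=0 chunks_done=0
Byte 3 = 'd': mode=DATA remaining=3 emitted=1 chunks_done=0
Byte 4 = 'o': mode=DATA remaining=2 emitted=2 chunks_done=0
Byte 5 = 'l': mode=DATA remaining=1 emitted=3 chunks_done=0
Byte 6 = 'u': mode=DATA_DONE remaining=0 emitted=4 chunks_done=0
Byte 7 = 0x0D: mode=DATA_CR remaining=0 emitted=4 chunks_done=0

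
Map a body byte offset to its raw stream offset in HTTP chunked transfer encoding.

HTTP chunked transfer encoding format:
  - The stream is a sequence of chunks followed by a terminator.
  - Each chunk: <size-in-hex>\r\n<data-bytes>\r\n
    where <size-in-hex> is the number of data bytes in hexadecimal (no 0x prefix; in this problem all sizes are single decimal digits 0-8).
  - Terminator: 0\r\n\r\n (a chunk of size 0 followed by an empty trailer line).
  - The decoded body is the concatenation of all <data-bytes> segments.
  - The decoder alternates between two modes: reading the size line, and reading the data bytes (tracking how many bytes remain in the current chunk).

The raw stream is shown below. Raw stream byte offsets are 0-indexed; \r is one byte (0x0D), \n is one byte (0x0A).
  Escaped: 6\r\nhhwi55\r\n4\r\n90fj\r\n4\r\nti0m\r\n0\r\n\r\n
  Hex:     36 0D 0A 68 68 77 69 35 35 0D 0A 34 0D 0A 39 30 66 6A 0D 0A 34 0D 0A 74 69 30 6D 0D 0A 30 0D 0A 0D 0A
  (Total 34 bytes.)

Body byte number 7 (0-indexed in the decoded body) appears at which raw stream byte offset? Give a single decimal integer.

Answer: 15

Derivation:
Chunk 1: stream[0..1]='6' size=0x6=6, data at stream[3..9]='hhwi55' -> body[0..6], body so far='hhwi55'
Chunk 2: stream[11..12]='4' size=0x4=4, data at stream[14..18]='90fj' -> body[6..10], body so far='hhwi5590fj'
Chunk 3: stream[20..21]='4' size=0x4=4, data at stream[23..27]='ti0m' -> body[10..14], body so far='hhwi5590fjti0m'
Chunk 4: stream[29..30]='0' size=0 (terminator). Final body='hhwi5590fjti0m' (14 bytes)
Body byte 7 at stream offset 15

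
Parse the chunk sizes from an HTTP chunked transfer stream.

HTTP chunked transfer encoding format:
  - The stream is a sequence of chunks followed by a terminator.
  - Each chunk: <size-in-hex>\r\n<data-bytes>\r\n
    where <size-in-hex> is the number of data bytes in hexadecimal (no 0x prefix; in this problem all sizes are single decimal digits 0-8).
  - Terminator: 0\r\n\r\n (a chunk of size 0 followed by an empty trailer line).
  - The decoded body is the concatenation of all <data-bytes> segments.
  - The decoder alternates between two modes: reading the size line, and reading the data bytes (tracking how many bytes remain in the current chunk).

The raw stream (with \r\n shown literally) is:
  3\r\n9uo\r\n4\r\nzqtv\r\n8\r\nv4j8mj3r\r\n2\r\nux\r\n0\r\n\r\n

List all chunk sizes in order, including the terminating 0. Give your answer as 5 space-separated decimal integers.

Chunk 1: stream[0..1]='3' size=0x3=3, data at stream[3..6]='9uo' -> body[0..3], body so far='9uo'
Chunk 2: stream[8..9]='4' size=0x4=4, data at stream[11..15]='zqtv' -> body[3..7], body so far='9uozqtv'
Chunk 3: stream[17..18]='8' size=0x8=8, data at stream[20..28]='v4j8mj3r' -> body[7..15], body so far='9uozqtvv4j8mj3r'
Chunk 4: stream[30..31]='2' size=0x2=2, data at stream[33..35]='ux' -> body[15..17], body so far='9uozqtvv4j8mj3rux'
Chunk 5: stream[37..38]='0' size=0 (terminator). Final body='9uozqtvv4j8mj3rux' (17 bytes)

Answer: 3 4 8 2 0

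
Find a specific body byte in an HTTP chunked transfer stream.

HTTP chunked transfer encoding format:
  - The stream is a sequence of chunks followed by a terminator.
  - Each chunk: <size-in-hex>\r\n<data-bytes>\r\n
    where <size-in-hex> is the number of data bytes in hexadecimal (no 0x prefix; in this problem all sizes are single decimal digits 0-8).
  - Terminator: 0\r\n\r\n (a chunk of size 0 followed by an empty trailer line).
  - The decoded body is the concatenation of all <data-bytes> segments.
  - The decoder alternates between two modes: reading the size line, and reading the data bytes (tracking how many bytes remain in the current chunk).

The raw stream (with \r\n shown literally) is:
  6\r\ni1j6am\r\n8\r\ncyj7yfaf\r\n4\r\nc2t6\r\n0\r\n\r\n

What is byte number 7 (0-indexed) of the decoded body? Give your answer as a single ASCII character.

Answer: y

Derivation:
Chunk 1: stream[0..1]='6' size=0x6=6, data at stream[3..9]='i1j6am' -> body[0..6], body so far='i1j6am'
Chunk 2: stream[11..12]='8' size=0x8=8, data at stream[14..22]='cyj7yfaf' -> body[6..14], body so far='i1j6amcyj7yfaf'
Chunk 3: stream[24..25]='4' size=0x4=4, data at stream[27..31]='c2t6' -> body[14..18], body so far='i1j6amcyj7yfafc2t6'
Chunk 4: stream[33..34]='0' size=0 (terminator). Final body='i1j6amcyj7yfafc2t6' (18 bytes)
Body byte 7 = 'y'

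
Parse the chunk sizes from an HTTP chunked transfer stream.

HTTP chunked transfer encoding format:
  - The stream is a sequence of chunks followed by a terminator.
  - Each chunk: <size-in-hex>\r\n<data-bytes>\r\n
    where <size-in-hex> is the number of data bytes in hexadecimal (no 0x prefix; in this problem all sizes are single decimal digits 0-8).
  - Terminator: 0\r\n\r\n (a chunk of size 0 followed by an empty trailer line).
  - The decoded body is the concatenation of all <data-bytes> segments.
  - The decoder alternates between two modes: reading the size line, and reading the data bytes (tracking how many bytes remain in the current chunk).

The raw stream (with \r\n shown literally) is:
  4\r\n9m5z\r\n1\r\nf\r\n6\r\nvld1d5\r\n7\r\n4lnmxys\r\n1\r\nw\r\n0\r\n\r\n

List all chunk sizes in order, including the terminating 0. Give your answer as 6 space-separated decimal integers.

Answer: 4 1 6 7 1 0

Derivation:
Chunk 1: stream[0..1]='4' size=0x4=4, data at stream[3..7]='9m5z' -> body[0..4], body so far='9m5z'
Chunk 2: stream[9..10]='1' size=0x1=1, data at stream[12..13]='f' -> body[4..5], body so far='9m5zf'
Chunk 3: stream[15..16]='6' size=0x6=6, data at stream[18..24]='vld1d5' -> body[5..11], body so far='9m5zfvld1d5'
Chunk 4: stream[26..27]='7' size=0x7=7, data at stream[29..36]='4lnmxys' -> body[11..18], body so far='9m5zfvld1d54lnmxys'
Chunk 5: stream[38..39]='1' size=0x1=1, data at stream[41..42]='w' -> body[18..19], body so far='9m5zfvld1d54lnmxysw'
Chunk 6: stream[44..45]='0' size=0 (terminator). Final body='9m5zfvld1d54lnmxysw' (19 bytes)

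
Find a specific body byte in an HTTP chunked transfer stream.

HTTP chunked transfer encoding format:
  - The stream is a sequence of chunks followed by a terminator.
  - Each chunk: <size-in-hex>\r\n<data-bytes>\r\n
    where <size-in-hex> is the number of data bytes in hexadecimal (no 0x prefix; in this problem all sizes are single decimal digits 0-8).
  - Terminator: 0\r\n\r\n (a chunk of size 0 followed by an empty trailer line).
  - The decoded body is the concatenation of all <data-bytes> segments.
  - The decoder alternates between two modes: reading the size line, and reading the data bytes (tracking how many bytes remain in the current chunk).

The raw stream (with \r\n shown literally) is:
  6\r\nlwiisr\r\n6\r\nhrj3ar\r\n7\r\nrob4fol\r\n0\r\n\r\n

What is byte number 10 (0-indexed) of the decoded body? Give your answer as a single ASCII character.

Chunk 1: stream[0..1]='6' size=0x6=6, data at stream[3..9]='lwiisr' -> body[0..6], body so far='lwiisr'
Chunk 2: stream[11..12]='6' size=0x6=6, data at stream[14..20]='hrj3ar' -> body[6..12], body so far='lwiisrhrj3ar'
Chunk 3: stream[22..23]='7' size=0x7=7, data at stream[25..32]='rob4fol' -> body[12..19], body so far='lwiisrhrj3arrob4fol'
Chunk 4: stream[34..35]='0' size=0 (terminator). Final body='lwiisrhrj3arrob4fol' (19 bytes)
Body byte 10 = 'a'

Answer: a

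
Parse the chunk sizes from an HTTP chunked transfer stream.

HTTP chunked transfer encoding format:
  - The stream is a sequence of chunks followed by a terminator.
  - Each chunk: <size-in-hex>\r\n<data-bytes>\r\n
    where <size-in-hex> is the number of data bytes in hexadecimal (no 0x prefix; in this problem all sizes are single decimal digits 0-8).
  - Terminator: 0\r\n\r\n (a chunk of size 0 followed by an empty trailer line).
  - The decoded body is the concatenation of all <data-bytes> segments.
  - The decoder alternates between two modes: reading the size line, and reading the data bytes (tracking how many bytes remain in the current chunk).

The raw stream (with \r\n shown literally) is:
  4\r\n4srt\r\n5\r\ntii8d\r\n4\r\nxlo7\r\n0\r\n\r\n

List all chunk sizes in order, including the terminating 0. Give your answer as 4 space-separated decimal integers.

Answer: 4 5 4 0

Derivation:
Chunk 1: stream[0..1]='4' size=0x4=4, data at stream[3..7]='4srt' -> body[0..4], body so far='4srt'
Chunk 2: stream[9..10]='5' size=0x5=5, data at stream[12..17]='tii8d' -> body[4..9], body so far='4srttii8d'
Chunk 3: stream[19..20]='4' size=0x4=4, data at stream[22..26]='xlo7' -> body[9..13], body so far='4srttii8dxlo7'
Chunk 4: stream[28..29]='0' size=0 (terminator). Final body='4srttii8dxlo7' (13 bytes)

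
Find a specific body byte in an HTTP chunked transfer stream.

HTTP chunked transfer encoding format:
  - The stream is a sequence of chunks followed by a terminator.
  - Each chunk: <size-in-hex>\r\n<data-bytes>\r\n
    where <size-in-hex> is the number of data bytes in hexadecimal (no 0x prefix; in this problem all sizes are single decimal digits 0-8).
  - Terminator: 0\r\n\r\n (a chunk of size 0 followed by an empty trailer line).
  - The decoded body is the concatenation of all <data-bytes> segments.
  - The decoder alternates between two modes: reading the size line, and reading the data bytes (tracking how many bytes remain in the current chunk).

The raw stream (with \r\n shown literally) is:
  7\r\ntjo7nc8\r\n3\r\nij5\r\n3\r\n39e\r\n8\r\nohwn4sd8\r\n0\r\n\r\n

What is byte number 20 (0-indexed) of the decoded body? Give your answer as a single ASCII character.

Answer: 8

Derivation:
Chunk 1: stream[0..1]='7' size=0x7=7, data at stream[3..10]='tjo7nc8' -> body[0..7], body so far='tjo7nc8'
Chunk 2: stream[12..13]='3' size=0x3=3, data at stream[15..18]='ij5' -> body[7..10], body so far='tjo7nc8ij5'
Chunk 3: stream[20..21]='3' size=0x3=3, data at stream[23..26]='39e' -> body[10..13], body so far='tjo7nc8ij539e'
Chunk 4: stream[28..29]='8' size=0x8=8, data at stream[31..39]='ohwn4sd8' -> body[13..21], body so far='tjo7nc8ij539eohwn4sd8'
Chunk 5: stream[41..42]='0' size=0 (terminator). Final body='tjo7nc8ij539eohwn4sd8' (21 bytes)
Body byte 20 = '8'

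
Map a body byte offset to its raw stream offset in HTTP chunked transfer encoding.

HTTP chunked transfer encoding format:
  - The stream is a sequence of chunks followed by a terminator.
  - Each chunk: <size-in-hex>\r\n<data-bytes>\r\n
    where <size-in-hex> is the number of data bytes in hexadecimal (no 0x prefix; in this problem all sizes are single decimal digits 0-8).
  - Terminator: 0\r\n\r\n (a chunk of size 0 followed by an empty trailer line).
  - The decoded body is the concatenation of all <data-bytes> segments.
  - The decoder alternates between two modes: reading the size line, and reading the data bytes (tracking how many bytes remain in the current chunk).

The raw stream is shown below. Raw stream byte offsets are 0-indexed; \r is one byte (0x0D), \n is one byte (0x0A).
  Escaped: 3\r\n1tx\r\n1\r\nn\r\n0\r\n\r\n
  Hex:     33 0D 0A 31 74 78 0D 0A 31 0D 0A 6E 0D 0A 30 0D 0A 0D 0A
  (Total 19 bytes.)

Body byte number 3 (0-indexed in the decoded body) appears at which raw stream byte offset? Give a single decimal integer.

Chunk 1: stream[0..1]='3' size=0x3=3, data at stream[3..6]='1tx' -> body[0..3], body so far='1tx'
Chunk 2: stream[8..9]='1' size=0x1=1, data at stream[11..12]='n' -> body[3..4], body so far='1txn'
Chunk 3: stream[14..15]='0' size=0 (terminator). Final body='1txn' (4 bytes)
Body byte 3 at stream offset 11

Answer: 11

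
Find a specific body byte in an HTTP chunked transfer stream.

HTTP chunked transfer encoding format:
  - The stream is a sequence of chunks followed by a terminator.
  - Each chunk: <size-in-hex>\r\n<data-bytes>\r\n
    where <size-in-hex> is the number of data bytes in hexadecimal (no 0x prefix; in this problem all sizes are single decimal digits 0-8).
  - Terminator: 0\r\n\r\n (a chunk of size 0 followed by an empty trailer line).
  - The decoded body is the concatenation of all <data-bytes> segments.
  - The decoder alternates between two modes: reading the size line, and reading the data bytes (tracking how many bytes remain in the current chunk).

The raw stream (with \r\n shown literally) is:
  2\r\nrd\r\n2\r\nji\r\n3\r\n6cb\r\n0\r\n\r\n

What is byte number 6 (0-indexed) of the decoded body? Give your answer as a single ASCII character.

Chunk 1: stream[0..1]='2' size=0x2=2, data at stream[3..5]='rd' -> body[0..2], body so far='rd'
Chunk 2: stream[7..8]='2' size=0x2=2, data at stream[10..12]='ji' -> body[2..4], body so far='rdji'
Chunk 3: stream[14..15]='3' size=0x3=3, data at stream[17..20]='6cb' -> body[4..7], body so far='rdji6cb'
Chunk 4: stream[22..23]='0' size=0 (terminator). Final body='rdji6cb' (7 bytes)
Body byte 6 = 'b'

Answer: b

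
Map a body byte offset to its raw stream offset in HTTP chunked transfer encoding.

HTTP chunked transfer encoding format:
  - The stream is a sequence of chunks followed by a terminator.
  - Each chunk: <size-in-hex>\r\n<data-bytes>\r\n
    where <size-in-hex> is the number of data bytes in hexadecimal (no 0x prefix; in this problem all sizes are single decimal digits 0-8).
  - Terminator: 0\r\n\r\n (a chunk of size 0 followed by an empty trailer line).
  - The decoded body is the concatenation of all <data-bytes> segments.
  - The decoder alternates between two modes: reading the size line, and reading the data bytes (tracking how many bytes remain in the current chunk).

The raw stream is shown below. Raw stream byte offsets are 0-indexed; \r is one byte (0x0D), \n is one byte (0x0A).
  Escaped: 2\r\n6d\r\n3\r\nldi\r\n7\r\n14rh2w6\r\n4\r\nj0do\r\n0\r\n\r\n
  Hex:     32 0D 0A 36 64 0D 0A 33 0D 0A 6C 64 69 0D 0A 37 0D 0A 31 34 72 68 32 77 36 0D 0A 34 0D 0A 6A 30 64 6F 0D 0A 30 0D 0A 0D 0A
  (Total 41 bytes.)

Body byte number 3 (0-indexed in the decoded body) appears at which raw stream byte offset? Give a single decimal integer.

Chunk 1: stream[0..1]='2' size=0x2=2, data at stream[3..5]='6d' -> body[0..2], body so far='6d'
Chunk 2: stream[7..8]='3' size=0x3=3, data at stream[10..13]='ldi' -> body[2..5], body so far='6dldi'
Chunk 3: stream[15..16]='7' size=0x7=7, data at stream[18..25]='14rh2w6' -> body[5..12], body so far='6dldi14rh2w6'
Chunk 4: stream[27..28]='4' size=0x4=4, data at stream[30..34]='j0do' -> body[12..16], body so far='6dldi14rh2w6j0do'
Chunk 5: stream[36..37]='0' size=0 (terminator). Final body='6dldi14rh2w6j0do' (16 bytes)
Body byte 3 at stream offset 11

Answer: 11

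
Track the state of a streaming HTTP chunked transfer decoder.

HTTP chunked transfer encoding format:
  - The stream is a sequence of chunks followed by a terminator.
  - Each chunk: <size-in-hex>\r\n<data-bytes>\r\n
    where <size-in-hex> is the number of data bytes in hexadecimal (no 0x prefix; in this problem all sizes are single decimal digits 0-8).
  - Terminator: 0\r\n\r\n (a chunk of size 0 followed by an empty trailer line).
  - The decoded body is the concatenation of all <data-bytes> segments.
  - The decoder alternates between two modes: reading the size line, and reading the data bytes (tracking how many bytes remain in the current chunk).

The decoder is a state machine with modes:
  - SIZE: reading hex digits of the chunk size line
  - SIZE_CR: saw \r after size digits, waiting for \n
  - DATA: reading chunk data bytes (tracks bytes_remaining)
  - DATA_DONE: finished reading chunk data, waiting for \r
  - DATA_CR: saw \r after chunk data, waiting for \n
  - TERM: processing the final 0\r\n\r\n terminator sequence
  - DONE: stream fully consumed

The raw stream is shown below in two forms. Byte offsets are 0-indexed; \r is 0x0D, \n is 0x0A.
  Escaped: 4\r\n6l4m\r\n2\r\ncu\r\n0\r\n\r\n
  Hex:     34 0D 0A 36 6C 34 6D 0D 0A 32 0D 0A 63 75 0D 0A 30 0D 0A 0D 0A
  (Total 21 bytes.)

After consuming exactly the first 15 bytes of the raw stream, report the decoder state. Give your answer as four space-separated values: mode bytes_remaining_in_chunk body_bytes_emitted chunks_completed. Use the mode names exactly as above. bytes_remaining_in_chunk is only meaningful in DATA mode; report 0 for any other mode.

Byte 0 = '4': mode=SIZE remaining=0 emitted=0 chunks_done=0
Byte 1 = 0x0D: mode=SIZE_CR remaining=0 emitted=0 chunks_done=0
Byte 2 = 0x0A: mode=DATA remaining=4 emitted=0 chunks_done=0
Byte 3 = '6': mode=DATA remaining=3 emitted=1 chunks_done=0
Byte 4 = 'l': mode=DATA remaining=2 emitted=2 chunks_done=0
Byte 5 = '4': mode=DATA remaining=1 emitted=3 chunks_done=0
Byte 6 = 'm': mode=DATA_DONE remaining=0 emitted=4 chunks_done=0
Byte 7 = 0x0D: mode=DATA_CR remaining=0 emitted=4 chunks_done=0
Byte 8 = 0x0A: mode=SIZE remaining=0 emitted=4 chunks_done=1
Byte 9 = '2': mode=SIZE remaining=0 emitted=4 chunks_done=1
Byte 10 = 0x0D: mode=SIZE_CR remaining=0 emitted=4 chunks_done=1
Byte 11 = 0x0A: mode=DATA remaining=2 emitted=4 chunks_done=1
Byte 12 = 'c': mode=DATA remaining=1 emitted=5 chunks_done=1
Byte 13 = 'u': mode=DATA_DONE remaining=0 emitted=6 chunks_done=1
Byte 14 = 0x0D: mode=DATA_CR remaining=0 emitted=6 chunks_done=1

Answer: DATA_CR 0 6 1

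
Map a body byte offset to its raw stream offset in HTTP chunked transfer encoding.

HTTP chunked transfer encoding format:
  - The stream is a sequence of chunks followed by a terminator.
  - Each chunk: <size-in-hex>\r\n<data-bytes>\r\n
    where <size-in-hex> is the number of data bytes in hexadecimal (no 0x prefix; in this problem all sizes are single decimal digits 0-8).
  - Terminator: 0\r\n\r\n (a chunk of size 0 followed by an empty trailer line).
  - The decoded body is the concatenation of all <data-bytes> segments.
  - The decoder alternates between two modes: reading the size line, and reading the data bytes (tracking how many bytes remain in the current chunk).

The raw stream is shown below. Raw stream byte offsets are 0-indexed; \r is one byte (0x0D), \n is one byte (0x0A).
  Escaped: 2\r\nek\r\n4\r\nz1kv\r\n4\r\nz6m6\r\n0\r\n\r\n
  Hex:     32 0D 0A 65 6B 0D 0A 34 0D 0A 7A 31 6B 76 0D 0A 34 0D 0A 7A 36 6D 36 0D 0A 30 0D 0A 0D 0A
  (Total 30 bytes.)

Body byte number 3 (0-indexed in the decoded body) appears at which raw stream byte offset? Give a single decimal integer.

Answer: 11

Derivation:
Chunk 1: stream[0..1]='2' size=0x2=2, data at stream[3..5]='ek' -> body[0..2], body so far='ek'
Chunk 2: stream[7..8]='4' size=0x4=4, data at stream[10..14]='z1kv' -> body[2..6], body so far='ekz1kv'
Chunk 3: stream[16..17]='4' size=0x4=4, data at stream[19..23]='z6m6' -> body[6..10], body so far='ekz1kvz6m6'
Chunk 4: stream[25..26]='0' size=0 (terminator). Final body='ekz1kvz6m6' (10 bytes)
Body byte 3 at stream offset 11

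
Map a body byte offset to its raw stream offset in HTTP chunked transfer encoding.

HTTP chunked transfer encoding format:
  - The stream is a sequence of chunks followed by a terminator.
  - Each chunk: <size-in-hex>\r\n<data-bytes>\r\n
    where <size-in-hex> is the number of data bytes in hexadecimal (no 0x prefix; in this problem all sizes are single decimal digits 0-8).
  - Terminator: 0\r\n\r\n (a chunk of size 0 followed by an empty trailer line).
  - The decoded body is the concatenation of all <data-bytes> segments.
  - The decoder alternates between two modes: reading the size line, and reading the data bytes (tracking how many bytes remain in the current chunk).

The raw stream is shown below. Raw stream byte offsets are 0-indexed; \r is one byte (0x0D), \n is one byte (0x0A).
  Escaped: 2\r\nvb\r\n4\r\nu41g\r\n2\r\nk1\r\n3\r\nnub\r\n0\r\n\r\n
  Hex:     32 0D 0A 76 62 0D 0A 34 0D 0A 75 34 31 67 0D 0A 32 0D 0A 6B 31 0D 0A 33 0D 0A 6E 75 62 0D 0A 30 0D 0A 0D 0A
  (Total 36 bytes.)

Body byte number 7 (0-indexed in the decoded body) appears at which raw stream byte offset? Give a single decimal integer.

Chunk 1: stream[0..1]='2' size=0x2=2, data at stream[3..5]='vb' -> body[0..2], body so far='vb'
Chunk 2: stream[7..8]='4' size=0x4=4, data at stream[10..14]='u41g' -> body[2..6], body so far='vbu41g'
Chunk 3: stream[16..17]='2' size=0x2=2, data at stream[19..21]='k1' -> body[6..8], body so far='vbu41gk1'
Chunk 4: stream[23..24]='3' size=0x3=3, data at stream[26..29]='nub' -> body[8..11], body so far='vbu41gk1nub'
Chunk 5: stream[31..32]='0' size=0 (terminator). Final body='vbu41gk1nub' (11 bytes)
Body byte 7 at stream offset 20

Answer: 20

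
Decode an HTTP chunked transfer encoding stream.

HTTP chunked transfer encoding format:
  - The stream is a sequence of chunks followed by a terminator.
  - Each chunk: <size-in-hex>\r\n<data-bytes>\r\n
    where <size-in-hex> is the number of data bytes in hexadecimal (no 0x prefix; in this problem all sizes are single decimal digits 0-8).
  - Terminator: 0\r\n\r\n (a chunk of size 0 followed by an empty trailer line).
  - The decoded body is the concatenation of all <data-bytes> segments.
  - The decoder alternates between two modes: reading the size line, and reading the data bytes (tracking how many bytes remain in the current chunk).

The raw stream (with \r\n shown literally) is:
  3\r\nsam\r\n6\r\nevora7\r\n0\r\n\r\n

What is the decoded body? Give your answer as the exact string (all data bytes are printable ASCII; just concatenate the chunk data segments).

Chunk 1: stream[0..1]='3' size=0x3=3, data at stream[3..6]='sam' -> body[0..3], body so far='sam'
Chunk 2: stream[8..9]='6' size=0x6=6, data at stream[11..17]='evora7' -> body[3..9], body so far='samevora7'
Chunk 3: stream[19..20]='0' size=0 (terminator). Final body='samevora7' (9 bytes)

Answer: samevora7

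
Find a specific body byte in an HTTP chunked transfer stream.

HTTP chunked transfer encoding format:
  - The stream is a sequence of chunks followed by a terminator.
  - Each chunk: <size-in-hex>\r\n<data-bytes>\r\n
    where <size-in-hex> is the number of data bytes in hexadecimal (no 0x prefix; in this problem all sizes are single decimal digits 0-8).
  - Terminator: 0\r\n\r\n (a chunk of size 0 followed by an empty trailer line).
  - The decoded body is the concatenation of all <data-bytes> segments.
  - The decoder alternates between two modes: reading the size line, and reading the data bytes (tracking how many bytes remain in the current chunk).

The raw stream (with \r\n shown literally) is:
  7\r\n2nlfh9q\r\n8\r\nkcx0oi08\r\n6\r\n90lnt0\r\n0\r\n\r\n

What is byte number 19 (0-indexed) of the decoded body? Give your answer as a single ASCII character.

Chunk 1: stream[0..1]='7' size=0x7=7, data at stream[3..10]='2nlfh9q' -> body[0..7], body so far='2nlfh9q'
Chunk 2: stream[12..13]='8' size=0x8=8, data at stream[15..23]='kcx0oi08' -> body[7..15], body so far='2nlfh9qkcx0oi08'
Chunk 3: stream[25..26]='6' size=0x6=6, data at stream[28..34]='90lnt0' -> body[15..21], body so far='2nlfh9qkcx0oi0890lnt0'
Chunk 4: stream[36..37]='0' size=0 (terminator). Final body='2nlfh9qkcx0oi0890lnt0' (21 bytes)
Body byte 19 = 't'

Answer: t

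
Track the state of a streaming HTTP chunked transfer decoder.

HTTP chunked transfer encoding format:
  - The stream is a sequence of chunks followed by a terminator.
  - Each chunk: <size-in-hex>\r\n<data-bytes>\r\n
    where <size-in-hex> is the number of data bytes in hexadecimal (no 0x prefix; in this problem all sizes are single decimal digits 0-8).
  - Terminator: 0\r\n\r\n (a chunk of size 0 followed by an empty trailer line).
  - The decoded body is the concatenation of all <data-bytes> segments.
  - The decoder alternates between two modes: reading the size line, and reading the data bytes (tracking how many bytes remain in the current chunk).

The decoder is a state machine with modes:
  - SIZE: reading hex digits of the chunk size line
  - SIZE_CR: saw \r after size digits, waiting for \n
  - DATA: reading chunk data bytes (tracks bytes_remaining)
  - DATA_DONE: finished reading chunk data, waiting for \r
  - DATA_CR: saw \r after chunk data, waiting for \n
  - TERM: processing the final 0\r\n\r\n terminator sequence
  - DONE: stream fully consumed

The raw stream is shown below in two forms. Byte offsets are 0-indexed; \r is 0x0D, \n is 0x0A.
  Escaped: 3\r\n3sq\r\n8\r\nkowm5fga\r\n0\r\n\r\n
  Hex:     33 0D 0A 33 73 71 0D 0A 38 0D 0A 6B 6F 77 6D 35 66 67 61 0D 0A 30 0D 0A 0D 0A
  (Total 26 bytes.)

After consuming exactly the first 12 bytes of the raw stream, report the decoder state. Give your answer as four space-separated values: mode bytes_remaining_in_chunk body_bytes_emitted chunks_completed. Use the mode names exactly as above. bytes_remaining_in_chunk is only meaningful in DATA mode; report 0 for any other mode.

Byte 0 = '3': mode=SIZE remaining=0 emitted=0 chunks_done=0
Byte 1 = 0x0D: mode=SIZE_CR remaining=0 emitted=0 chunks_done=0
Byte 2 = 0x0A: mode=DATA remaining=3 emitted=0 chunks_done=0
Byte 3 = '3': mode=DATA remaining=2 emitted=1 chunks_done=0
Byte 4 = 's': mode=DATA remaining=1 emitted=2 chunks_done=0
Byte 5 = 'q': mode=DATA_DONE remaining=0 emitted=3 chunks_done=0
Byte 6 = 0x0D: mode=DATA_CR remaining=0 emitted=3 chunks_done=0
Byte 7 = 0x0A: mode=SIZE remaining=0 emitted=3 chunks_done=1
Byte 8 = '8': mode=SIZE remaining=0 emitted=3 chunks_done=1
Byte 9 = 0x0D: mode=SIZE_CR remaining=0 emitted=3 chunks_done=1
Byte 10 = 0x0A: mode=DATA remaining=8 emitted=3 chunks_done=1
Byte 11 = 'k': mode=DATA remaining=7 emitted=4 chunks_done=1

Answer: DATA 7 4 1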